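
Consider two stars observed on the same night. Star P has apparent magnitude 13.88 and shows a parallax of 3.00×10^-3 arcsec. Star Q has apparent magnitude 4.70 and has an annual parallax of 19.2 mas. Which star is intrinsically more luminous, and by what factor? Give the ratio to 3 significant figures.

Star P: d = 1/p = 1/3.00×10^-3″ = 333.3 pc
Star P: M = m − 5 log₁₀ d + 5 = 13.88 − 5·2.5229 + 5 = 6.266
Star Q: p = 19.2 mas = 0.0192″ → d = 1/p = 52.08 pc
Star Q: M = m − 5 log₁₀ d + 5 = 4.70 − 5·1.7167 + 5 = 1.117
ΔM = M_P − M_Q = 6.266 − (1.117) = 5.149; smaller M is more luminous → Star Q.
L ratio = 10^(0.4 |ΔM|) = 10^2.060 = 114.7

Star Q is more luminous, by a factor of 115.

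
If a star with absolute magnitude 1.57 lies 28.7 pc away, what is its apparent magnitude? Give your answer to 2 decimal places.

m ≈ 3.86

m = M + 5 log₁₀ d − 5 = 1.57 + 5·1.4579 − 5 = 3.859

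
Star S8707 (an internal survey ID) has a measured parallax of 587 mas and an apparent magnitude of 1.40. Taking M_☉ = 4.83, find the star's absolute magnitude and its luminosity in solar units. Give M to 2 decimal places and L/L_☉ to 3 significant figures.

M ≈ 5.24; L/L_☉ ≈ 0.683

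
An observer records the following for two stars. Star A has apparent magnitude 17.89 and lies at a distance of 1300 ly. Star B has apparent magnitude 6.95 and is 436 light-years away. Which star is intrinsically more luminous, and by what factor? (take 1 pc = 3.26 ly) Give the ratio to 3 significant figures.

Star B is more luminous, by a factor of 2670.

Star A: d = 1300 ly / 3.26 = 398.8 pc
Star A: M = m − 5 log₁₀ d + 5 = 17.89 − 5·2.6007 + 5 = 9.886
Star B: d = 436 ly / 3.26 = 133.7 pc
Star B: M = m − 5 log₁₀ d + 5 = 6.95 − 5·2.1263 + 5 = 1.319
ΔM = M_A − M_B = 9.886 − (1.319) = 8.568; smaller M is more luminous → Star B.
L ratio = 10^(0.4 |ΔM|) = 10^3.427 = 2674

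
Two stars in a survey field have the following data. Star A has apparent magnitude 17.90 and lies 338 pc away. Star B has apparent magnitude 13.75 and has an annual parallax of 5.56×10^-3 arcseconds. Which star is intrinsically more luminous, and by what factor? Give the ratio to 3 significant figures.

Star B is more luminous, by a factor of 12.9.

Star A: M = m − 5 log₁₀ d + 5 = 17.90 − 5·2.5289 + 5 = 10.255
Star B: d = 1/p = 1/5.56×10^-3″ = 179.9 pc
Star B: M = m − 5 log₁₀ d + 5 = 13.75 − 5·2.2549 + 5 = 7.475
ΔM = M_A − M_B = 10.255 − (7.475) = 2.780; smaller M is more luminous → Star B.
L ratio = 10^(0.4 |ΔM|) = 10^1.112 = 12.94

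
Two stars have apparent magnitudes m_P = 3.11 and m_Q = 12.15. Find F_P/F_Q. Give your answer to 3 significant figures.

Δm = 3.11 − (12.15) = -9.04
Flux ratio = 10^(−0.4 Δm) = 10^(−0.4 × -9.04) = 10^3.616 = 4130

F_P/F_Q ≈ 4130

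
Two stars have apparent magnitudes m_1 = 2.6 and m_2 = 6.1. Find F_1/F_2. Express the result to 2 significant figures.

Magnitude difference = -3.5
Flux ratio = 10^(−0.4 Δm) = 10^(−0.4 × -3.5) = 10^1.400 = 25.12

F_1/F_2 ≈ 25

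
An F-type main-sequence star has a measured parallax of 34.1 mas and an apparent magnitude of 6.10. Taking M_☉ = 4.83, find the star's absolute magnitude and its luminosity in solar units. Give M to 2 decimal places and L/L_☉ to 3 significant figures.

d = 1/p = 1000/34.1 mas = 29.33 pc
M = m − 5 log₁₀ d + 5 = 6.10 − 5·1.4672 + 5 = 3.764
M − M_☉ = 3.764 − 4.83 = -1.066
L/L_☉ = 10^(−0.4 × -1.066) = 2.670

M ≈ 3.76; L/L_☉ ≈ 2.67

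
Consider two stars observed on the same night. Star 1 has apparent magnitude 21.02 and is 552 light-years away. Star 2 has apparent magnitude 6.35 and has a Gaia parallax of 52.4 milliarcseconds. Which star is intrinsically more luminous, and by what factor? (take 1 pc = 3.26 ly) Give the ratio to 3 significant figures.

Star 1: d = 552 ly / 3.26 = 169.3 pc
Star 1: M = m − 5 log₁₀ d + 5 = 21.02 − 5·2.2287 + 5 = 14.876
Star 2: p = 52.4 mas = 0.0524″ → d = 1/p = 19.08 pc
Star 2: M = m − 5 log₁₀ d + 5 = 6.35 − 5·1.2807 + 5 = 4.947
ΔM = M_1 − M_2 = 14.876 − (4.947) = 9.930; smaller M is more luminous → Star 2.
L ratio = 10^(0.4 |ΔM|) = 10^3.972 = 9373

Star 2 is more luminous, by a factor of 9370.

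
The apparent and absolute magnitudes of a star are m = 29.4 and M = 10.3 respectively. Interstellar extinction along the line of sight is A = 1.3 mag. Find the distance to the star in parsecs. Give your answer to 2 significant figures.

m − M = 5 log₁₀(d/10 pc) + A  ⇒  29.4 − (10.3) − 1.3 = 5 log₁₀(d/10)
17.800 = 5 log₁₀(d/10)
log₁₀ d = (m − M − A)/5 + 1 = 4.5600
d = 10^4.5600 = 36310 pc

d ≈ 36000 pc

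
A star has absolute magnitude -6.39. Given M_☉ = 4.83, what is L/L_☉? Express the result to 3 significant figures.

L/L_☉ ≈ 30800

M − M_☉ = -6.39 − 4.83 = -11.220
L/L_☉ = 10^(−0.4 (M − M_☉)) = 10^4.488 = 30760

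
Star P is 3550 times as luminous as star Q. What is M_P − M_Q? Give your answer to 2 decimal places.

Pogson: ΔM = −2.5 log₁₀(ratio) = −2.5 log₁₀(3550) = −2.5 × 3.5502 = -8.876
Star P is brighter, so it has the smaller magnitude: the difference is negative.

M_P − M_Q ≈ -8.88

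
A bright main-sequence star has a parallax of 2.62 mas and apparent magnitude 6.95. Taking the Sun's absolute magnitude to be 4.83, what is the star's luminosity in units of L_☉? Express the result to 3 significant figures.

L/L_☉ ≈ 207

d = 1/p = 1000/2.62 mas = 381.7 pc
M = m − 5 log₁₀ d + 5 = 6.95 − 5·2.5817 + 5 = -0.958
M − M_☉ = -0.958 − 4.83 = -5.788
L/L_☉ = 10^(−0.4 × -5.788) = 206.7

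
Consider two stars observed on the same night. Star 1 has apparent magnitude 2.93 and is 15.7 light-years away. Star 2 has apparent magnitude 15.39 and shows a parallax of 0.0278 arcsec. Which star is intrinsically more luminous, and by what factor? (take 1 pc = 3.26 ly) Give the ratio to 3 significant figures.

Star 1: d = 15.7 ly / 3.26 = 4.816 pc
Star 1: M = m − 5 log₁₀ d + 5 = 2.93 − 5·0.6827 + 5 = 4.517
Star 2: d = 1/p = 1/0.0278″ = 35.97 pc
Star 2: M = m − 5 log₁₀ d + 5 = 15.39 − 5·1.5560 + 5 = 12.610
ΔM = M_1 − M_2 = 4.517 − (12.610) = -8.094; smaller M is more luminous → Star 1.
L ratio = 10^(0.4 |ΔM|) = 10^3.237 = 1728

Star 1 is more luminous, by a factor of 1730.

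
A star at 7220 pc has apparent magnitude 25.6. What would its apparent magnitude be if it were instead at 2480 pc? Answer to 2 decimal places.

Flux ∝ 1/d², so Δm = 5 log₁₀(d₂/d₁) = 5 log₁₀(2480/7220) = -2.320
m₂ = m₁ + Δm = 25.6 + (-2.320) = 23.280

m ≈ 23.28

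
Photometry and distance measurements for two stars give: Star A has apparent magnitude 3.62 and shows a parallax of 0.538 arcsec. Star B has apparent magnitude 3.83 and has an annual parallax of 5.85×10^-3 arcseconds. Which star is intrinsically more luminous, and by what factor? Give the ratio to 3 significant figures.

Star B is more luminous, by a factor of 6970.

Star A: d = 1/p = 1/0.538″ = 1.859 pc
Star A: M = m − 5 log₁₀ d + 5 = 3.62 − 5·0.2692 + 5 = 7.274
Star B: d = 1/p = 1/5.85×10^-3″ = 170.9 pc
Star B: M = m − 5 log₁₀ d + 5 = 3.83 − 5·2.2328 + 5 = -2.334
ΔM = M_A − M_B = 7.274 − (-2.334) = 9.608; smaller M is more luminous → Star B.
L ratio = 10^(0.4 |ΔM|) = 10^3.843 = 6970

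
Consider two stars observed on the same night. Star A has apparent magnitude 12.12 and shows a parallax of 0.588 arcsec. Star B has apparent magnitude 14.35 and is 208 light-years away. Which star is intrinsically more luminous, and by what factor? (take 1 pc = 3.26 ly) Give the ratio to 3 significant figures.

Star B is more luminous, by a factor of 180.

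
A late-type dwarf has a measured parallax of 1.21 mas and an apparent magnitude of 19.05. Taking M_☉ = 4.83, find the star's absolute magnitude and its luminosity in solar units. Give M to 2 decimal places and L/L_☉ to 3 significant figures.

M ≈ 9.46; L/L_☉ ≈ 0.0140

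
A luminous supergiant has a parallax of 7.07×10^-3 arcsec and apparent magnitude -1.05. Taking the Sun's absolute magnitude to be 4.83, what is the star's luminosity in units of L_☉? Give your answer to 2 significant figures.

L/L_☉ ≈ 45000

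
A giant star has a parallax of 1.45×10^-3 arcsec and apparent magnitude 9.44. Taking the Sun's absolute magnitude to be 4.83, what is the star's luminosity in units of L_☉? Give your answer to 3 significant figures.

L/L_☉ ≈ 68.1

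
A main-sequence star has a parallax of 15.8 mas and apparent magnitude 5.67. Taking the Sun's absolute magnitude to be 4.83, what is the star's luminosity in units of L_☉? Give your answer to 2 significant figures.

L/L_☉ ≈ 18

d = 1/p = 1000/15.8 mas = 63.29 pc
M = m − 5 log₁₀ d + 5 = 5.67 − 5·1.8013 + 5 = 1.663
M − M_☉ = 1.663 − 4.83 = -3.167
L/L_☉ = 10^(−0.4 × -3.167) = 18.48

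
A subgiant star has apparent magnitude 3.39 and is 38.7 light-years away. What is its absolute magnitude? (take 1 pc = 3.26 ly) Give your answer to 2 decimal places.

M ≈ 3.02

d = 38.7 ly / 3.26 = 11.87 pc
5 log₁₀(d/10 pc) = 5 log₁₀(11.87) − 5 = 0.372
M = m − 5 log₁₀(d/10) = 3.39 − 0.372 = 3.018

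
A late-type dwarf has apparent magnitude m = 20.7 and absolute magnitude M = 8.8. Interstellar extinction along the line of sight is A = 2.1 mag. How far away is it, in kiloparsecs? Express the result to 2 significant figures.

m − M = 5 log₁₀(d/10 pc) + A  ⇒  20.7 − (8.8) − 2.1 = 5 log₁₀(d/10)
9.800 = 5 log₁₀(d/10)
log₁₀ d = (m − M − A)/5 + 1 = 2.9600
d = 10^2.9600 = 912.0 pc
= 0.9120 kpc

d ≈ 0.91 kpc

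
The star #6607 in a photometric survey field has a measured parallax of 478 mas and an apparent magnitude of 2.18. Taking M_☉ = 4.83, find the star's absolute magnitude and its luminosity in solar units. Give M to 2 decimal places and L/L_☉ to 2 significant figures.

d = 1/p = 1000/478 mas = 2.092 pc
M = m − 5 log₁₀ d + 5 = 2.18 − 5·0.3206 + 5 = 5.577
M − M_☉ = 5.577 − 4.83 = 0.747
L/L_☉ = 10^(−0.4 × 0.747) = 0.5025

M ≈ 5.58; L/L_☉ ≈ 0.50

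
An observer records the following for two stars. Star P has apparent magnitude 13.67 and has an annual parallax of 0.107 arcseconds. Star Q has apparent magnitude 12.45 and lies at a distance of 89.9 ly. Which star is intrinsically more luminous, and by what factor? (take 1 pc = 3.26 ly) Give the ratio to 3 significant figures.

Star Q is more luminous, by a factor of 26.8.

Star P: d = 1/p = 1/0.107″ = 9.346 pc
Star P: M = m − 5 log₁₀ d + 5 = 13.67 − 5·0.9706 + 5 = 13.817
Star Q: d = 89.9 ly / 3.26 = 27.58 pc
Star Q: M = m − 5 log₁₀ d + 5 = 12.45 − 5·1.4405 + 5 = 10.247
ΔM = M_P − M_Q = 13.817 − (10.247) = 3.570; smaller M is more luminous → Star Q.
L ratio = 10^(0.4 |ΔM|) = 10^1.428 = 26.78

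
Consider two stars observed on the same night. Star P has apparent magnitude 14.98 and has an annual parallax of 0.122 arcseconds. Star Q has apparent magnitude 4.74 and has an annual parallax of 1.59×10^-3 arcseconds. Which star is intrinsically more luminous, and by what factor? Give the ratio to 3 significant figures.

Star Q is more luminous, by a factor of 7.34×10^7.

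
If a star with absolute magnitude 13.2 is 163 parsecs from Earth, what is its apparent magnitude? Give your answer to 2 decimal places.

m = M + 5 log₁₀ d − 5 = 13.2 + 5·2.2122 − 5 = 19.261

m ≈ 19.26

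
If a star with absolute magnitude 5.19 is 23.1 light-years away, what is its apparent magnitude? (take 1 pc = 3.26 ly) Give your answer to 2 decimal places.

d = 23.1 ly / 3.26 = 7.086 pc
m = M + 5 log₁₀ d − 5 = 5.19 + 5·0.8504 − 5 = 4.442

m ≈ 4.44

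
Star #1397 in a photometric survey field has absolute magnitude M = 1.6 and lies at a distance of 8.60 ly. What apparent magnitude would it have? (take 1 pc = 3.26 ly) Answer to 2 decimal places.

d = 8.60 ly / 3.26 = 2.638 pc
m = M + 5 log₁₀ d − 5 = 1.6 + 5·0.4213 − 5 = -1.294

m ≈ -1.29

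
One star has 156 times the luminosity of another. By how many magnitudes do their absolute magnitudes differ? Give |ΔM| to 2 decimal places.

Pogson: ΔM = −2.5 log₁₀(ratio) = −2.5 log₁₀(156) = −2.5 × 2.1931 = -5.483

|ΔM| ≈ 5.48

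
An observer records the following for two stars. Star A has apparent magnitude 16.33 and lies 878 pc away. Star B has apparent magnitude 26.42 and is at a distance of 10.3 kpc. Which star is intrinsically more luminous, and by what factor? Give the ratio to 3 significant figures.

Star A: M = m − 5 log₁₀ d + 5 = 16.33 − 5·2.9435 + 5 = 6.613
Star B: d = 10.3 kpc = 10300 pc
Star B: M = m − 5 log₁₀ d + 5 = 26.42 − 5·4.0128 + 5 = 11.356
ΔM = M_A − M_B = 6.613 − (11.356) = -4.743; smaller M is more luminous → Star A.
L ratio = 10^(0.4 |ΔM|) = 10^1.897 = 78.94

Star A is more luminous, by a factor of 78.9.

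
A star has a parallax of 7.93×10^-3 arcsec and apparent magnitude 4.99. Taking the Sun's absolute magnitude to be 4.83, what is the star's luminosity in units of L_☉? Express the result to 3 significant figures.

L/L_☉ ≈ 137

d = 1/p = 1/7.93×10^-3″ = 126.1 pc
M = m − 5 log₁₀ d + 5 = 4.99 − 5·2.1007 + 5 = -0.514
M − M_☉ = -0.514 − 4.83 = -5.344
L/L_☉ = 10^(−0.4 × -5.344) = 137.2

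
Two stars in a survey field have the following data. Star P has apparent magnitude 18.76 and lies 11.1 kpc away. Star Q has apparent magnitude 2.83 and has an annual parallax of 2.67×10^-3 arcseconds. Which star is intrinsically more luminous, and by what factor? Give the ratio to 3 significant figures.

Star P: d = 11.1 kpc = 11100 pc
Star P: M = m − 5 log₁₀ d + 5 = 18.76 − 5·4.0453 + 5 = 3.533
Star Q: d = 1/p = 1/2.67×10^-3″ = 374.5 pc
Star Q: M = m − 5 log₁₀ d + 5 = 2.83 − 5·2.5735 + 5 = -5.037
ΔM = M_P − M_Q = 3.533 − (-5.037) = 8.571; smaller M is more luminous → Star Q.
L ratio = 10^(0.4 |ΔM|) = 10^3.428 = 2681

Star Q is more luminous, by a factor of 2680.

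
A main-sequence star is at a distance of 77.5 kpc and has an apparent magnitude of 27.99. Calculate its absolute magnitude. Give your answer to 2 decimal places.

M ≈ 8.54

d = 77.5 kpc = 77500 pc
5 log₁₀(d/10 pc) = 5 log₁₀(77500) − 5 = 19.447
M = m − 5 log₁₀(d/10) = 27.99 − 19.447 = 8.543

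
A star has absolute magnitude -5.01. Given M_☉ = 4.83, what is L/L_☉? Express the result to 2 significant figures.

L/L_☉ ≈ 8600

M − M_☉ = -5.01 − 4.83 = -9.840
L/L_☉ = 10^(−0.4 (M − M_☉)) = 10^3.936 = 8630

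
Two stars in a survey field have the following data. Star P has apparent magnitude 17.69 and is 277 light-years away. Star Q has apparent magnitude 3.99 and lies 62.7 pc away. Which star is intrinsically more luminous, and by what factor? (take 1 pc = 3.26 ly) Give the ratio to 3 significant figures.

Star P: d = 277 ly / 3.26 = 84.97 pc
Star P: M = m − 5 log₁₀ d + 5 = 17.69 − 5·1.9293 + 5 = 13.044
Star Q: M = m − 5 log₁₀ d + 5 = 3.99 − 5·1.7973 + 5 = 0.004
ΔM = M_P − M_Q = 13.044 − (0.004) = 13.040; smaller M is more luminous → Star Q.
L ratio = 10^(0.4 |ΔM|) = 10^5.216 = 164400

Star Q is more luminous, by a factor of 164000.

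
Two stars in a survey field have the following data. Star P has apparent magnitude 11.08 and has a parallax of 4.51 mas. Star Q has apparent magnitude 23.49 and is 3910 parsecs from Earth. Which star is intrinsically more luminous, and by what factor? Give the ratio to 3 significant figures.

Star P: p = 4.51 mas = 4.51×10^-3″ → d = 1/p = 221.7 pc
Star P: M = m − 5 log₁₀ d + 5 = 11.08 − 5·2.3458 + 5 = 4.351
Star Q: M = m − 5 log₁₀ d + 5 = 23.49 − 5·3.5922 + 5 = 10.529
ΔM = M_P − M_Q = 4.351 − (10.529) = -6.178; smaller M is more luminous → Star P.
L ratio = 10^(0.4 |ΔM|) = 10^2.471 = 296.0

Star P is more luminous, by a factor of 296.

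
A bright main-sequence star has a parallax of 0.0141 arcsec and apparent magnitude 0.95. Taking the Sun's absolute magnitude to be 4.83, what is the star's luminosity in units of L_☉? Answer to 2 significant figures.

L/L_☉ ≈ 1800

d = 1/p = 1/0.0141″ = 70.92 pc
M = m − 5 log₁₀ d + 5 = 0.95 − 5·1.8508 + 5 = -3.304
M − M_☉ = -3.304 − 4.83 = -8.134
L/L_☉ = 10^(−0.4 × -8.134) = 1793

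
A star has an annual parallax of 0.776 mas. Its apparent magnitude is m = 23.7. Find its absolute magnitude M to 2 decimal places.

M ≈ 13.15

p = 0.776 mas = 7.76×10^-4″ → d = 1/p = 1289 pc
5 log₁₀(d/10 pc) = 5 log₁₀(1289) − 5 = 10.551
M = m − 5 log₁₀(d/10) = 23.7 − 10.551 = 13.149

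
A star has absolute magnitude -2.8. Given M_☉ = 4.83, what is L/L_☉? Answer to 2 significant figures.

L/L_☉ ≈ 1100

M − M_☉ = -2.8 − 4.83 = -7.630
L/L_☉ = 10^(−0.4 (M − M_☉)) = 10^3.052 = 1127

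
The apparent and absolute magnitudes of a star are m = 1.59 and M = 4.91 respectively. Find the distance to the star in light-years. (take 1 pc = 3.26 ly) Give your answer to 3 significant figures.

d ≈ 7.07 ly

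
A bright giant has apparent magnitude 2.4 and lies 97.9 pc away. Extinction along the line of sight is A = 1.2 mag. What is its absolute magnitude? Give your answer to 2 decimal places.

M ≈ -3.75

5 log₁₀(d/10 pc) = 5 log₁₀(97.90) − 5 = 4.954
M = m − 5 log₁₀(d/10) − A = 2.4 − 4.954 − 1.2 = -3.754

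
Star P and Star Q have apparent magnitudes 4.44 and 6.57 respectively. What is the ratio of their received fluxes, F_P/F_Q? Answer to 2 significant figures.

F_P/F_Q ≈ 7.1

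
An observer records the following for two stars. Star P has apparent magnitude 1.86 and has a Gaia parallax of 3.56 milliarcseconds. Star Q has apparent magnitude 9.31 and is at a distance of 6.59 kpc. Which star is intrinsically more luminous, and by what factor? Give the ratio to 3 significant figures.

Star P is more luminous, by a factor of 1.74.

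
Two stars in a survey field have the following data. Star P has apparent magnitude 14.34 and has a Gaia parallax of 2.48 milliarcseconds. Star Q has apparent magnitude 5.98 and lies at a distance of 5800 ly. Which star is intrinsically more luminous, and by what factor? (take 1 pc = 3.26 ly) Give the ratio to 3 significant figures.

Star Q is more luminous, by a factor of 43000.

Star P: p = 2.48 mas = 2.48×10^-3″ → d = 1/p = 403.2 pc
Star P: M = m − 5 log₁₀ d + 5 = 14.34 − 5·2.6055 + 5 = 6.312
Star Q: d = 5800 ly / 3.26 = 1779 pc
Star Q: M = m − 5 log₁₀ d + 5 = 5.98 − 5·3.2502 + 5 = -5.271
ΔM = M_P − M_Q = 6.312 − (-5.271) = 11.583; smaller M is more luminous → Star Q.
L ratio = 10^(0.4 |ΔM|) = 10^4.633 = 42990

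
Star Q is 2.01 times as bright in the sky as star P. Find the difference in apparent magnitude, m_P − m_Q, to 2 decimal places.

m_P − m_Q ≈ 0.76

Pogson: Δm = −2.5 log₁₀(ratio) = −2.5 log₁₀(2.01) = −2.5 × 0.3032 = -0.758
Star Q is brighter so has the smaller magnitude: m_P − m_Q is positive.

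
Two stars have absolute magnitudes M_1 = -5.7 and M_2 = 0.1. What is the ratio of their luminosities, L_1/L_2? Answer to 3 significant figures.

ΔM = M_1 − M_2 = -5.8
L_1/L_2 = 10^(−0.4 ΔM) = 10^2.320 = 208.9

L_1/L_2 ≈ 209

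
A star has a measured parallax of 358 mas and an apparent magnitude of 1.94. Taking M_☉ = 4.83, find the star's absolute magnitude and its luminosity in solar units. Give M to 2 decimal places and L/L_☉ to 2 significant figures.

d = 1/p = 1000/358 mas = 2.793 pc
M = m − 5 log₁₀ d + 5 = 1.94 − 5·0.4461 + 5 = 4.709
M − M_☉ = 4.709 − 4.83 = -0.121
L/L_☉ = 10^(−0.4 × -0.121) = 1.117

M ≈ 4.71; L/L_☉ ≈ 1.1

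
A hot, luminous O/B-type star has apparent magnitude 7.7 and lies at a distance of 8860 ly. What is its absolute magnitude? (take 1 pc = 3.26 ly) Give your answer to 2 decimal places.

d = 8860 ly / 3.26 = 2718 pc
5 log₁₀(d/10 pc) = 5 log₁₀(2718) − 5 = 12.171
M = m − 5 log₁₀(d/10) = 7.7 − 12.171 = -4.471

M ≈ -4.47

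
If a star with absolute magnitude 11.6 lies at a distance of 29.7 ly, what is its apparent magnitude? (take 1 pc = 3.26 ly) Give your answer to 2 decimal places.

d = 29.7 ly / 3.26 = 9.110 pc
m = M + 5 log₁₀ d − 5 = 11.6 + 5·0.9595 − 5 = 11.398

m ≈ 11.40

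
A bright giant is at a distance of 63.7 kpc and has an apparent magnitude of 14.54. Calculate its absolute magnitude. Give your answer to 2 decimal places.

d = 63.7 kpc = 63700 pc
5 log₁₀(d/10 pc) = 5 log₁₀(63700) − 5 = 19.021
M = m − 5 log₁₀(d/10) = 14.54 − 19.021 = -4.481

M ≈ -4.48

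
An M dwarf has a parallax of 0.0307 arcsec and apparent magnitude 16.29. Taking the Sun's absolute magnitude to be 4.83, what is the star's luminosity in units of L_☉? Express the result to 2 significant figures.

d = 1/p = 1/0.0307″ = 32.57 pc
M = m − 5 log₁₀ d + 5 = 16.29 − 5·1.5129 + 5 = 13.726
M − M_☉ = 13.726 − 4.83 = 8.896
L/L_☉ = 10^(−0.4 × 8.896) = 2.765×10^-4

L/L_☉ ≈ 2.8×10^-4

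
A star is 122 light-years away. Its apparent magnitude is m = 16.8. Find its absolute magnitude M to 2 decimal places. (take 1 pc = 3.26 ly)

M ≈ 13.93

d = 122 ly / 3.26 = 37.42 pc
5 log₁₀(d/10 pc) = 5 log₁₀(37.42) − 5 = 2.866
M = m − 5 log₁₀(d/10) = 16.8 − 2.866 = 13.934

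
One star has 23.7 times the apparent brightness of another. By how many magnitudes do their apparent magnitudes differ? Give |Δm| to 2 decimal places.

Pogson: Δm = −2.5 log₁₀(ratio) = −2.5 log₁₀(23.7) = −2.5 × 1.3747 = -3.437

|Δm| ≈ 3.44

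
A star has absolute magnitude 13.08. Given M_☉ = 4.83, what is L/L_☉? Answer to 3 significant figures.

L/L_☉ ≈ 5.01×10^-4

M − M_☉ = 13.08 − 4.83 = 8.250
L/L_☉ = 10^(−0.4 (M − M_☉)) = 10^-3.300 = 5.012×10^-4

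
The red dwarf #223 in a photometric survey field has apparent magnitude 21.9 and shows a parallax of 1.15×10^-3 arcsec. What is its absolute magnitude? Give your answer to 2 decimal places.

d = 1/p = 1/1.15×10^-3″ = 869.6 pc
5 log₁₀(d/10 pc) = 5 log₁₀(869.6) − 5 = 9.697
M = m − 5 log₁₀(d/10) = 21.9 − 9.697 = 12.203

M ≈ 12.20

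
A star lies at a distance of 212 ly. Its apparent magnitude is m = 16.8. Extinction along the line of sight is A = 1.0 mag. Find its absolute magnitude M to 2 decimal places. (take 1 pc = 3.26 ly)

M ≈ 11.73

d = 212 ly / 3.26 = 65.03 pc
5 log₁₀(d/10 pc) = 5 log₁₀(65.03) − 5 = 4.066
M = m − 5 log₁₀(d/10) − A = 16.8 − 4.066 − 1.0 = 11.734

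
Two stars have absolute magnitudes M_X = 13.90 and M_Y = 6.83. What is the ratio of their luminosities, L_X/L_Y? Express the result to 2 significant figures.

ΔM = M_X − M_Y = 7.07
L_X/L_Y = 10^(−0.4 ΔM) = 10^-2.828 = 1.486×10^-3

L_X/L_Y ≈ 1.5×10^-3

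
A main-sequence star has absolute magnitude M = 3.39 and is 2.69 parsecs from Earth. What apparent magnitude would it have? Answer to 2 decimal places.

m ≈ 0.54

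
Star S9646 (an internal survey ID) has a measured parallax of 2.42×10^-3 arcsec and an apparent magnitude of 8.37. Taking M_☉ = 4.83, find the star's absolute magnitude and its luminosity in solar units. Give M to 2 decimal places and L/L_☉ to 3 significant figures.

M ≈ 0.29; L/L_☉ ≈ 65.5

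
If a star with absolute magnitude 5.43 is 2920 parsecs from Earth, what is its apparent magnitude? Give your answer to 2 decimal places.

m ≈ 17.76

m = M + 5 log₁₀ d − 5 = 5.43 + 5·3.4654 − 5 = 17.757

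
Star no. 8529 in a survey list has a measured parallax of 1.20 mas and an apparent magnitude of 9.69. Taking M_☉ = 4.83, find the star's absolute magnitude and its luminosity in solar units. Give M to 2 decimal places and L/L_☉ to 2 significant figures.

d = 1/p = 1000/1.20 mas = 833.3 pc
M = m − 5 log₁₀ d + 5 = 9.69 − 5·2.9208 + 5 = 0.086
M − M_☉ = 0.086 − 4.83 = -4.744
L/L_☉ = 10^(−0.4 × -4.744) = 79.00

M ≈ 0.09; L/L_☉ ≈ 79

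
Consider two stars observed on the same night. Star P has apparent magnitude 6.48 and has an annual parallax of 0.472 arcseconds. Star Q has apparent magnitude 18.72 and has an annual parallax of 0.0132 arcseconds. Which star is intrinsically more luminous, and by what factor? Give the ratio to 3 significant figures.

Star P: d = 1/p = 1/0.472″ = 2.119 pc
Star P: M = m − 5 log₁₀ d + 5 = 6.48 − 5·0.3261 + 5 = 9.850
Star Q: d = 1/p = 1/0.0132″ = 75.76 pc
Star Q: M = m − 5 log₁₀ d + 5 = 18.72 − 5·1.8794 + 5 = 14.323
ΔM = M_P − M_Q = 9.850 − (14.323) = -4.473; smaller M is more luminous → Star P.
L ratio = 10^(0.4 |ΔM|) = 10^1.789 = 61.56

Star P is more luminous, by a factor of 61.6.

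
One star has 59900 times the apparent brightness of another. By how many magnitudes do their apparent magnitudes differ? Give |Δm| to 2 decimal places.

|Δm| ≈ 11.94

Pogson: Δm = −2.5 log₁₀(ratio) = −2.5 log₁₀(59900) = −2.5 × 4.7774 = -11.944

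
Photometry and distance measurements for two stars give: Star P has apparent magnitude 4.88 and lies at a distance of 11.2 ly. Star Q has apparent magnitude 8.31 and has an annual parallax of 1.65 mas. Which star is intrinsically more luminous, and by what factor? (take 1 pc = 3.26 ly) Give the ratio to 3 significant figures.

Star Q is more luminous, by a factor of 1320.

Star P: d = 11.2 ly / 3.26 = 3.436 pc
Star P: M = m − 5 log₁₀ d + 5 = 4.88 − 5·0.5360 + 5 = 7.200
Star Q: p = 1.65 mas = 1.65×10^-3″ → d = 1/p = 606.1 pc
Star Q: M = m − 5 log₁₀ d + 5 = 8.31 − 5·2.7825 + 5 = -0.603
ΔM = M_P − M_Q = 7.200 − (-0.603) = 7.803; smaller M is more luminous → Star Q.
L ratio = 10^(0.4 |ΔM|) = 10^3.121 = 1321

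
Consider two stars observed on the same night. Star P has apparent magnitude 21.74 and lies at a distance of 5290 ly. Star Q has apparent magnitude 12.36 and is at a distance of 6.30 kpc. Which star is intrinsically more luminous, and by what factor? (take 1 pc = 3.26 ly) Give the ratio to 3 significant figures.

Star P: d = 5290 ly / 3.26 = 1623 pc
Star P: M = m − 5 log₁₀ d + 5 = 21.74 − 5·3.2102 + 5 = 10.689
Star Q: d = 6.30 kpc = 6300 pc
Star Q: M = m − 5 log₁₀ d + 5 = 12.36 − 5·3.7993 + 5 = -1.637
ΔM = M_P − M_Q = 10.689 − (-1.637) = 12.326; smaller M is more luminous → Star Q.
L ratio = 10^(0.4 |ΔM|) = 10^4.930 = 85150

Star Q is more luminous, by a factor of 85200.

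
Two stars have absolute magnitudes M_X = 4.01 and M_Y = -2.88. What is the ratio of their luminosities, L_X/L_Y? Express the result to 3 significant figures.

L_X/L_Y ≈ 1.75×10^-3

ΔM = M_X − M_Y = 6.89
L_X/L_Y = 10^(−0.4 ΔM) = 10^-2.756 = 1.754×10^-3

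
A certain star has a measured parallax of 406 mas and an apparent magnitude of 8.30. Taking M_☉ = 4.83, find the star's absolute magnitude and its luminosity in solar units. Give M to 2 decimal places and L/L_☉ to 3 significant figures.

d = 1/p = 1000/406 mas = 2.463 pc
M = m − 5 log₁₀ d + 5 = 8.30 − 5·0.3915 + 5 = 11.343
M − M_☉ = 11.343 − 4.83 = 6.513
L/L_☉ = 10^(−0.4 × 6.513) = 2.483×10^-3

M ≈ 11.34; L/L_☉ ≈ 2.48×10^-3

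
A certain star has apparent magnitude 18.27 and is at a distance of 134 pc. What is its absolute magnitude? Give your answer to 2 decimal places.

5 log₁₀(d/10 pc) = 5 log₁₀(134.0) − 5 = 5.636
M = m − 5 log₁₀(d/10) = 18.27 − 5.636 = 12.634

M ≈ 12.63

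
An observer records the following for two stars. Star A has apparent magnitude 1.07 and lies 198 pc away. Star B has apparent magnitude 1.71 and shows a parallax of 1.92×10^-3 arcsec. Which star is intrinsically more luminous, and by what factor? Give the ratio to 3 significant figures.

Star A: M = m − 5 log₁₀ d + 5 = 1.07 − 5·2.2967 + 5 = -5.413
Star B: d = 1/p = 1/1.92×10^-3″ = 520.8 pc
Star B: M = m − 5 log₁₀ d + 5 = 1.71 − 5·2.7167 + 5 = -6.873
ΔM = M_A − M_B = -5.413 − (-6.873) = 1.460; smaller M is more luminous → Star B.
L ratio = 10^(0.4 |ΔM|) = 10^0.584 = 3.838

Star B is more luminous, by a factor of 3.84.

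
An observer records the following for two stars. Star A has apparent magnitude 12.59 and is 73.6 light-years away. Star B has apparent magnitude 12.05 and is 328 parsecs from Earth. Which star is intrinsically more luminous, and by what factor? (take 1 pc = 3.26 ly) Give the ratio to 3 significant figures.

Star B is more luminous, by a factor of 347.

Star A: d = 73.6 ly / 3.26 = 22.58 pc
Star A: M = m − 5 log₁₀ d + 5 = 12.59 − 5·1.3537 + 5 = 10.822
Star B: M = m − 5 log₁₀ d + 5 = 12.05 − 5·2.5159 + 5 = 4.471
ΔM = M_A − M_B = 10.822 − (4.471) = 6.351; smaller M is more luminous → Star B.
L ratio = 10^(0.4 |ΔM|) = 10^2.540 = 347.1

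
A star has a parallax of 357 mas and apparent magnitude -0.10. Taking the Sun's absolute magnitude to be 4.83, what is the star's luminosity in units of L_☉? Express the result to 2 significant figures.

L/L_☉ ≈ 7.4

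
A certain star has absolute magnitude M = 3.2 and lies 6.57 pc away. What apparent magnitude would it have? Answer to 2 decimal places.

m = M + 5 log₁₀ d − 5 = 3.2 + 5·0.8176 − 5 = 2.288

m ≈ 2.29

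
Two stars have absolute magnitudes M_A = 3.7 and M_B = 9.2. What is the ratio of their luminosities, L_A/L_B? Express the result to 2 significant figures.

L_A/L_B ≈ 160

ΔM = M_A − M_B = -5.5
L_A/L_B = 10^(−0.4 ΔM) = 10^2.200 = 158.5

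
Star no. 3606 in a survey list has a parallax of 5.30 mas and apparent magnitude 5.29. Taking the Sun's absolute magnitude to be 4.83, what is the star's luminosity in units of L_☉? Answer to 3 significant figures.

d = 1/p = 1000/5.30 mas = 188.7 pc
M = m − 5 log₁₀ d + 5 = 5.29 − 5·2.2757 + 5 = -1.089
M − M_☉ = -1.089 − 4.83 = -5.919
L/L_☉ = 10^(−0.4 × -5.919) = 233.0

L/L_☉ ≈ 233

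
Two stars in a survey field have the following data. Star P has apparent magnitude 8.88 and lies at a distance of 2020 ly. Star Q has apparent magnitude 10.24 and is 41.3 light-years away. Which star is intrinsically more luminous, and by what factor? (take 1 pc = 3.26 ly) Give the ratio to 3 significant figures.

Star P: d = 2020 ly / 3.26 = 619.6 pc
Star P: M = m − 5 log₁₀ d + 5 = 8.88 − 5·2.7921 + 5 = -0.081
Star Q: d = 41.3 ly / 3.26 = 12.67 pc
Star Q: M = m − 5 log₁₀ d + 5 = 10.24 − 5·1.1027 + 5 = 9.726
ΔM = M_P − M_Q = -0.081 − (9.726) = -9.807; smaller M is more luminous → Star P.
L ratio = 10^(0.4 |ΔM|) = 10^3.923 = 8371

Star P is more luminous, by a factor of 8370.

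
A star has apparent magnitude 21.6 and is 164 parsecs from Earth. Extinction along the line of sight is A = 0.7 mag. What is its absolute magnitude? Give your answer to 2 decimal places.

5 log₁₀(d/10 pc) = 5 log₁₀(164.0) − 5 = 6.074
M = m − 5 log₁₀(d/10) − A = 21.6 − 6.074 − 0.7 = 14.826

M ≈ 14.83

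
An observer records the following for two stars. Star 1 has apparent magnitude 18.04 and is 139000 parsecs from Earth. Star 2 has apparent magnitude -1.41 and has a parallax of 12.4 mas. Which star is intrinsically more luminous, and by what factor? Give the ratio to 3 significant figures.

Star 2 is more luminous, by a factor of 20.3.

Star 1: M = m − 5 log₁₀ d + 5 = 18.04 − 5·5.1430 + 5 = -2.675
Star 2: p = 12.4 mas = 0.0124″ → d = 1/p = 80.65 pc
Star 2: M = m − 5 log₁₀ d + 5 = -1.41 − 5·1.9066 + 5 = -5.943
ΔM = M_1 − M_2 = -2.675 − (-5.943) = 3.268; smaller M is more luminous → Star 2.
L ratio = 10^(0.4 |ΔM|) = 10^1.307 = 20.28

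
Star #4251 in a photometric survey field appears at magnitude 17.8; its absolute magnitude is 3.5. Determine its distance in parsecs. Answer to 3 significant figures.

μ = m − M = 14.300
m − M = 5 log₁₀ d − 5
log₁₀ d = (m − M)/5 + 1 = 3.8600
d = 10^3.8600 = 7244 pc

d ≈ 7240 pc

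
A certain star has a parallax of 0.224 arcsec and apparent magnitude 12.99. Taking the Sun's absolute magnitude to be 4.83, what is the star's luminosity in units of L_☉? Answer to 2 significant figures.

L/L_☉ ≈ 1.1×10^-4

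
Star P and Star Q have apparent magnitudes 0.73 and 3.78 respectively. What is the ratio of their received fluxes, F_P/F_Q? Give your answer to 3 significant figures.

F_P/F_Q ≈ 16.6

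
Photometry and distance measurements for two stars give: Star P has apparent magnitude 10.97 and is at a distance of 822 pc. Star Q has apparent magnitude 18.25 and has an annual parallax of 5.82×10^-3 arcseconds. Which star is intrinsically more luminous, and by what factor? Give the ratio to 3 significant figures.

Star P: M = m − 5 log₁₀ d + 5 = 10.97 − 5·2.9149 + 5 = 1.396
Star Q: d = 1/p = 1/5.82×10^-3″ = 171.8 pc
Star Q: M = m − 5 log₁₀ d + 5 = 18.25 − 5·2.2351 + 5 = 12.075
ΔM = M_P − M_Q = 1.396 − (12.075) = -10.679; smaller M is more luminous → Star P.
L ratio = 10^(0.4 |ΔM|) = 10^4.272 = 18690

Star P is more luminous, by a factor of 18700.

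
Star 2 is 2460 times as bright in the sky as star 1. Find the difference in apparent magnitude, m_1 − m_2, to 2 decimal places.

m_1 − m_2 ≈ 8.48

Pogson: Δm = −2.5 log₁₀(ratio) = −2.5 log₁₀(2460) = −2.5 × 3.3909 = -8.477
Star 2 is brighter so has the smaller magnitude: m_1 − m_2 is positive.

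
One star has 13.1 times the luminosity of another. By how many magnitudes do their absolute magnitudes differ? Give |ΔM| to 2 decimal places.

Pogson: ΔM = −2.5 log₁₀(ratio) = −2.5 log₁₀(13.1) = −2.5 × 1.1173 = -2.793

|ΔM| ≈ 2.79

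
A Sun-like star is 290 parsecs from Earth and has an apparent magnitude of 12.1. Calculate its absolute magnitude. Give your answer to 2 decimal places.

5 log₁₀(d/10 pc) = 5 log₁₀(290.0) − 5 = 7.312
M = m − 5 log₁₀(d/10) = 12.1 − 7.312 = 4.788

M ≈ 4.79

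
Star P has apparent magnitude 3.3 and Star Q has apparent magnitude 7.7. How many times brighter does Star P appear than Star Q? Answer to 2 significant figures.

58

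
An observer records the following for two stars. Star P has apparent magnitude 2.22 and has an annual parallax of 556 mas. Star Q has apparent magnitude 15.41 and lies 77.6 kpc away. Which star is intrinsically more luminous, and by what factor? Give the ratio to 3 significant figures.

Star Q is more luminous, by a factor of 9860.

Star P: p = 556 mas = 0.556″ → d = 1/p = 1.799 pc
Star P: M = m − 5 log₁₀ d + 5 = 2.22 − 5·0.2549 + 5 = 5.945
Star Q: d = 77.6 kpc = 77600 pc
Star Q: M = m − 5 log₁₀ d + 5 = 15.41 − 5·4.8899 + 5 = -4.039
ΔM = M_P − M_Q = 5.945 − (-4.039) = 9.985; smaller M is more luminous → Star Q.
L ratio = 10^(0.4 |ΔM|) = 10^3.994 = 9860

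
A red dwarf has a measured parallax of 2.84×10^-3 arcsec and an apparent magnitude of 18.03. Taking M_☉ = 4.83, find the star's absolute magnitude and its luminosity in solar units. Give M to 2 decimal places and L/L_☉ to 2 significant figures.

M ≈ 10.30; L/L_☉ ≈ 6.5×10^-3

d = 1/p = 1/2.84×10^-3″ = 352.1 pc
M = m − 5 log₁₀ d + 5 = 18.03 − 5·2.5467 + 5 = 10.297
M − M_☉ = 10.297 − 4.83 = 5.467
L/L_☉ = 10^(−0.4 × 5.467) = 6.507×10^-3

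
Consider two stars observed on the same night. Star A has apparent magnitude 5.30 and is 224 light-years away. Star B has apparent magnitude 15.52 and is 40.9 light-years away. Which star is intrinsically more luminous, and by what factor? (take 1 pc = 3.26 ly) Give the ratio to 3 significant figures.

Star A is more luminous, by a factor of 367000.

Star A: d = 224 ly / 3.26 = 68.71 pc
Star A: M = m − 5 log₁₀ d + 5 = 5.30 − 5·1.8370 + 5 = 1.115
Star B: d = 40.9 ly / 3.26 = 12.55 pc
Star B: M = m − 5 log₁₀ d + 5 = 15.52 − 5·1.0985 + 5 = 15.027
ΔM = M_A − M_B = 1.115 − (15.027) = -13.913; smaller M is more luminous → Star A.
L ratio = 10^(0.4 |ΔM|) = 10^5.565 = 367300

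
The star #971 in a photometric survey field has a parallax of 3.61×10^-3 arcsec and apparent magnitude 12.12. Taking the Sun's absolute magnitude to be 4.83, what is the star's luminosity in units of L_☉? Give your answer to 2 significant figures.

L/L_☉ ≈ 0.93

d = 1/p = 1/3.61×10^-3″ = 277.0 pc
M = m − 5 log₁₀ d + 5 = 12.12 − 5·2.4425 + 5 = 4.908
M − M_☉ = 4.908 − 4.83 = 0.078
L/L_☉ = 10^(−0.4 × 0.078) = 0.9311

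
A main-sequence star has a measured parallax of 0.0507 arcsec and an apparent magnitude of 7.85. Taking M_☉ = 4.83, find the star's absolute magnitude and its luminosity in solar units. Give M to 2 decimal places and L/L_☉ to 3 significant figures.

M ≈ 6.38; L/L_☉ ≈ 0.241

d = 1/p = 1/0.0507″ = 19.72 pc
M = m − 5 log₁₀ d + 5 = 7.85 − 5·1.2950 + 5 = 6.375
M − M_☉ = 6.375 − 4.83 = 1.545
L/L_☉ = 10^(−0.4 × 1.545) = 0.2410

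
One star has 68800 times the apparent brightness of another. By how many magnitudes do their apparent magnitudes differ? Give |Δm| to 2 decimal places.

|Δm| ≈ 12.09

Pogson: Δm = −2.5 log₁₀(ratio) = −2.5 log₁₀(68800) = −2.5 × 4.8376 = -12.094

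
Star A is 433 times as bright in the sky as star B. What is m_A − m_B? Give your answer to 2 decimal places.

Pogson: Δm = −2.5 log₁₀(ratio) = −2.5 log₁₀(433) = −2.5 × 2.6365 = -6.591
Star A is brighter, so it has the smaller magnitude: the difference is negative.

m_A − m_B ≈ -6.59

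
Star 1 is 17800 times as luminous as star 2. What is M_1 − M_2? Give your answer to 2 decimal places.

M_1 − M_2 ≈ -10.63

Pogson: ΔM = −2.5 log₁₀(ratio) = −2.5 log₁₀(17800) = −2.5 × 4.2504 = -10.626
Star 1 is brighter, so it has the smaller magnitude: the difference is negative.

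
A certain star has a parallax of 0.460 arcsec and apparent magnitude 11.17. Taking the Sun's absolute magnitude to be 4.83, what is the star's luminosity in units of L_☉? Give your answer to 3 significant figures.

d = 1/p = 1/0.460″ = 2.174 pc
M = m − 5 log₁₀ d + 5 = 11.17 − 5·0.3372 + 5 = 14.484
M − M_☉ = 14.484 − 4.83 = 9.654
L/L_☉ = 10^(−0.4 × 9.654) = 1.376×10^-4

L/L_☉ ≈ 1.38×10^-4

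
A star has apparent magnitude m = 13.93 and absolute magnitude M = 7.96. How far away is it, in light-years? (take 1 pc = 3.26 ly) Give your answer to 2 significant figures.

d ≈ 510 ly

μ = m − M = 5.970
m − M = 5 log₁₀ d − 5
log₁₀ d = (m − M)/5 + 1 = 2.1940
d = 10^2.1940 = 156.3 pc
= 509.6 ly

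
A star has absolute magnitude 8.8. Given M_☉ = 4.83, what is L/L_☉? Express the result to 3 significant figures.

M − M_☉ = 8.8 − 4.83 = 3.970
L/L_☉ = 10^(−0.4 (M − M_☉)) = 10^-1.588 = 0.02582

L/L_☉ ≈ 0.0258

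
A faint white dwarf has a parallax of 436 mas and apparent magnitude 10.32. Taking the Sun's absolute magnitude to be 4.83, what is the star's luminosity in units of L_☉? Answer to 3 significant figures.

L/L_☉ ≈ 3.35×10^-4

d = 1/p = 1000/436 mas = 2.294 pc
M = m − 5 log₁₀ d + 5 = 10.32 − 5·0.3605 + 5 = 13.517
M − M_☉ = 13.517 − 4.83 = 8.687
L/L_☉ = 10^(−0.4 × 8.687) = 3.350×10^-4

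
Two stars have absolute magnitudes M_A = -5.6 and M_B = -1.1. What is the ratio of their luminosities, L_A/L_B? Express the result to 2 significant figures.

L_A/L_B ≈ 63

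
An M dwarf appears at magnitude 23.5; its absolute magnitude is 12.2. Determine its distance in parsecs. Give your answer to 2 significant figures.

Distance modulus: m − M = 23.5 − (12.2) = 11.300
m − M = 5 log₁₀ d − 5
log₁₀ d = (m − M)/5 + 1 = 3.2600
d = 10^3.2600 = 1820 pc

d ≈ 1800 pc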